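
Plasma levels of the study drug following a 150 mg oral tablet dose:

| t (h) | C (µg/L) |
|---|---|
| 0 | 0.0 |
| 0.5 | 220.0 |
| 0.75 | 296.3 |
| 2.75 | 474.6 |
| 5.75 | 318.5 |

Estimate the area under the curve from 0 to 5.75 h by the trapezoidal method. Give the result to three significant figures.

AUC = 2080 µg/L·h

Trapezoidal AUC_0→5.75:
  [0→0.5]: (0.0+220.0)/2 × 0.5 = 55.0
  [0.5→0.75]: (220.0+296.3)/2 × 0.25 = 64.5375
  [0.75→2.75]: (296.3+474.6)/2 × 2 = 770.9
  [2.75→5.75]: (474.6+318.5)/2 × 3 = 1189.65
  Sum = 2080.0875 µg/L·h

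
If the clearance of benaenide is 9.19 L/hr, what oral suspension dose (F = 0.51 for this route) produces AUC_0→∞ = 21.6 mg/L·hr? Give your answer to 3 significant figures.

Dose = 389 mg

Dose = CL × AUC_0→∞ / F
     = 9.19 × 21.6 / 0.51 = 389.224 mg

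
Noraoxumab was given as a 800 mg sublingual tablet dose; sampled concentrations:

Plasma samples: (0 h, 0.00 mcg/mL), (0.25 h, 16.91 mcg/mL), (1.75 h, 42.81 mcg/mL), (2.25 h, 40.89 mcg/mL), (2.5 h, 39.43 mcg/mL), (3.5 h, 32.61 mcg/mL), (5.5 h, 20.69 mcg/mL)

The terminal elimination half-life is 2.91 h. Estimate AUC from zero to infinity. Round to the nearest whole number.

Trapezoidal AUC_0→5.5:
  [0→0.25]: (0.00+16.91)/2 × 0.25 = 2.11375
  [0.25→1.75]: (16.91+42.81)/2 × 1.5 = 44.79
  [1.75→2.25]: (42.81+40.89)/2 × 0.5 = 20.925
  [2.25→2.5]: (40.89+39.43)/2 × 0.25 = 10.04
  [2.5→3.5]: (39.43+32.61)/2 × 1 = 36.02
  [3.5→5.5]: (32.61+20.69)/2 × 2 = 53.3
  Sum = 167.18875 mcg/mL·h
k_e = ln2 / t½ = 0.693147 / 2.91 = 0.2382 h^-1
Extrapolated tail: C_last / k_e = 20.69 / 0.2382 = 86.860
AUC_0→∞ = 167.18875 + 86.860 = 254.04875 mcg/mL·h

AUC = 254 mcg/mL·h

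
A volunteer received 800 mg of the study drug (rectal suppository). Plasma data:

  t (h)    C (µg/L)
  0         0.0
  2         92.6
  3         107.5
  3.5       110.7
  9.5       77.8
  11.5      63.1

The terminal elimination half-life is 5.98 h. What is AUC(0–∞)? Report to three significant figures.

AUC = 1500 µg/L·h

Trapezoidal AUC_0→11.5:
  [0→2]: (0.0+92.6)/2 × 2 = 92.6
  [2→3]: (92.6+107.5)/2 × 1 = 100.05
  [3→3.5]: (107.5+110.7)/2 × 0.5 = 54.55
  [3.5→9.5]: (110.7+77.8)/2 × 6 = 565.5
  [9.5→11.5]: (77.8+63.1)/2 × 2 = 140.9
  Sum = 953.6 µg/L·h
k_e = ln2 / t½ = 0.693147 / 5.98 = 0.1159 h^-1
Extrapolated tail: C_last / k_e = 63.1 / 0.1159 = 544.435
AUC_0→∞ = 953.6 + 544.435 = 1498.035 µg/L·h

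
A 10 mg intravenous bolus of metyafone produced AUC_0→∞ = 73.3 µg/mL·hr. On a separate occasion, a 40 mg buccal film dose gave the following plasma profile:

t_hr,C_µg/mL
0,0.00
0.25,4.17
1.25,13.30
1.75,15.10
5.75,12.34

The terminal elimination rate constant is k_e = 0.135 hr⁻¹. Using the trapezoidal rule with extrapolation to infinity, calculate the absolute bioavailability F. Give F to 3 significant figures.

F = 0.555

Trapezoidal AUC_0→5.75 (buccal film):
  [0→0.25]: (0.00+4.17)/2 × 0.25 = 0.52125
  [0.25→1.25]: (4.17+13.30)/2 × 1 = 8.735
  [1.25→1.75]: (13.30+15.10)/2 × 0.5 = 7.1
  [1.75→5.75]: (15.10+12.34)/2 × 4 = 54.88
  Sum = 71.23625 µg/mL·hr
Tail: C_last/k_e = 12.34/0.135 = 91.407
AUC_0→∞ (buccal film) = 71.23625 + 91.407 = 162.64325 µg/mL·hr
F = (AUC_ev/D_ev)/(AUC_iv/D_iv) = (162.64325/40)/(73.3/10) = 4.06608/7.33 = 0.5547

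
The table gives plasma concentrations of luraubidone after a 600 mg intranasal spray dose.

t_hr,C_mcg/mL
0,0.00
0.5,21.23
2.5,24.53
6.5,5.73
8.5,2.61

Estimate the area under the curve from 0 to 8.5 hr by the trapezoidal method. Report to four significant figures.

Trapezoidal AUC_0→8.5:
  [0→0.5]: (0.00+21.23)/2 × 0.5 = 5.3075
  [0.5→2.5]: (21.23+24.53)/2 × 2 = 45.76
  [2.5→6.5]: (24.53+5.73)/2 × 4 = 60.52
  [6.5→8.5]: (5.73+2.61)/2 × 2 = 8.34
  Sum = 119.9275 mcg/mL·hr

AUC = 119.9 mcg/mL·hr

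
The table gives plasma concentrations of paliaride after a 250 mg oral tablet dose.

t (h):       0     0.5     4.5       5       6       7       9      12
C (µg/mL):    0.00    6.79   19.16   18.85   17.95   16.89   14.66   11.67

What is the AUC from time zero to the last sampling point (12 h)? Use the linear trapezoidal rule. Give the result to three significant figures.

AUC = 170 µg/mL·h

Trapezoidal AUC_0→12:
  [0→0.5]: (0.00+6.79)/2 × 0.5 = 1.6975
  [0.5→4.5]: (6.79+19.16)/2 × 4 = 51.9
  [4.5→5]: (19.16+18.85)/2 × 0.5 = 9.5025
  [5→6]: (18.85+17.95)/2 × 1 = 18.4
  [6→7]: (17.95+16.89)/2 × 1 = 17.42
  [7→9]: (16.89+14.66)/2 × 2 = 31.55
  [9→12]: (14.66+11.67)/2 × 3 = 39.495
  Sum = 169.965 µg/mL·h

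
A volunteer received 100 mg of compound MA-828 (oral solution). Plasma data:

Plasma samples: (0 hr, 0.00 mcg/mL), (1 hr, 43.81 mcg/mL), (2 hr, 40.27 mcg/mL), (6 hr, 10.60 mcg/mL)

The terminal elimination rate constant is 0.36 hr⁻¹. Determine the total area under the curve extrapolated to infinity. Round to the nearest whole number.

Trapezoidal AUC_0→6:
  [0→1]: (0.00+43.81)/2 × 1 = 21.905
  [1→2]: (43.81+40.27)/2 × 1 = 42.04
  [2→6]: (40.27+10.60)/2 × 4 = 101.74
  Sum = 165.685 mcg/mL·hr
Extrapolated tail: C_last / k_e = 10.60 / 0.36 = 29.444
AUC_0→∞ = 165.685 + 29.444 = 195.129 mcg/mL·hr

AUC = 195 mcg/mL·hr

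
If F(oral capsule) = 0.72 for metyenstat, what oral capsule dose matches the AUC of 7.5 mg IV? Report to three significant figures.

For equal systemic exposure: F × D_ev = D_iv
D_ev = D_iv / F = 7.5 / 0.72 = 10.4167 mg

D_oral = 10.4 mg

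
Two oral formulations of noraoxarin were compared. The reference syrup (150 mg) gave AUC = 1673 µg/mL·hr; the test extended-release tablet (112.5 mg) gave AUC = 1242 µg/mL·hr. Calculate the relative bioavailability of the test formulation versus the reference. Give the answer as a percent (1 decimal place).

F_rel = (AUC_test/D_test) / (AUC_ref/D_ref)
      = (1242/112.5) / (1673/150)
      = 11.04 / 11.1533 = 0.9898 = 98.98%

F_rel = 99.0%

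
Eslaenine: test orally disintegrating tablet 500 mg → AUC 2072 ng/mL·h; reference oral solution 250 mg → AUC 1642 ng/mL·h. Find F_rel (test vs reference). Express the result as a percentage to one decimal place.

F_rel = 63.1%

F_rel = (AUC_test/D_test) / (AUC_ref/D_ref)
      = (2072/500) / (1642/250)
      = 4.144 / 6.568 = 0.6309 = 63.09%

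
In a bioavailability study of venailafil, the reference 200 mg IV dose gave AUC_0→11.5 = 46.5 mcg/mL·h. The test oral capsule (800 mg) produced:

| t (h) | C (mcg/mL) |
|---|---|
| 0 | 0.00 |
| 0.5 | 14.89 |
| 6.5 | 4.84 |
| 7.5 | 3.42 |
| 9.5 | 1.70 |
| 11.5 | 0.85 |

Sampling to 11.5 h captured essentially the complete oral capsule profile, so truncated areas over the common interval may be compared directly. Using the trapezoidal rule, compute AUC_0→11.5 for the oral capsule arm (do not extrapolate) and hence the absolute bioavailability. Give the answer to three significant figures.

F = 0.402

Trapezoidal AUC_0→11.5 (oral capsule):
  [0→0.5]: (0.00+14.89)/2 × 0.5 = 3.7225
  [0.5→6.5]: (14.89+4.84)/2 × 6 = 59.19
  [6.5→7.5]: (4.84+3.42)/2 × 1 = 4.13
  [7.5→9.5]: (3.42+1.70)/2 × 2 = 5.12
  [9.5→11.5]: (1.70+0.85)/2 × 2 = 2.55
  Sum = 74.7125 mcg/mL·h
F = (AUC_ev/D_ev)/(AUC_iv/D_iv) = (74.7125/800)/(46.5/200) = 0.093390625/0.2325 = 0.4017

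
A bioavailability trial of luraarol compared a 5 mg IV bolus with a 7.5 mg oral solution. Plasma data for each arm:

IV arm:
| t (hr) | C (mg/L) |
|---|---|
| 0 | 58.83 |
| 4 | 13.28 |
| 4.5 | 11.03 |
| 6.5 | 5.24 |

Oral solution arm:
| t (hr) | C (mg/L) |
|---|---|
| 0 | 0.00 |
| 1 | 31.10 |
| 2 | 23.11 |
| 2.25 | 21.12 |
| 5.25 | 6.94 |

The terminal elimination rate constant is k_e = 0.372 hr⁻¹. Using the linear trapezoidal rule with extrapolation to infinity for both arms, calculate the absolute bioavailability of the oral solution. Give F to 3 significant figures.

F = 0.402

Trapezoidal AUC_0→6.5 (IV):
  [0→4]: (58.83+13.28)/2 × 4 = 144.22
  [4→4.5]: (13.28+11.03)/2 × 0.5 = 6.0775
  [4.5→6.5]: (11.03+5.24)/2 × 2 = 16.27
  Sum = 166.5675 mg/L·hr
IV tail: 5.24/0.372 = 14.086; AUC_iv,0→∞ = 166.5675 + 14.086 = 180.6535 mg/L·hr
Trapezoidal AUC_0→5.25 (oral solution):
  [0→1]: (0.00+31.10)/2 × 1 = 15.55
  [1→2]: (31.10+23.11)/2 × 1 = 27.105
  [2→2.25]: (23.11+21.12)/2 × 0.25 = 5.52875
  [2.25→5.25]: (21.12+6.94)/2 × 3 = 42.09
  Sum = 90.27375 mg/L·hr
oral solution tail: 6.94/0.372 = 18.656; AUC_ev,0→∞ = 90.27375 + 18.656 = 108.92975 mg/L·hr
F = (AUC_ev/D_ev)/(AUC_iv/D_iv) = (108.92975/7.5)/(180.6535/5) = 14.524/36.1307 = 0.4020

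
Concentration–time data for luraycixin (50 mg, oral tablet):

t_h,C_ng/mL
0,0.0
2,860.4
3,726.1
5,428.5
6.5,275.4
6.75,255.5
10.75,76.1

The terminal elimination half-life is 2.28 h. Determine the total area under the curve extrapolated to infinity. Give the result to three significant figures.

AUC = 4320 ng/mL·h

Trapezoidal AUC_0→10.75:
  [0→2]: (0.0+860.4)/2 × 2 = 860.4
  [2→3]: (860.4+726.1)/2 × 1 = 793.25
  [3→5]: (726.1+428.5)/2 × 2 = 1154.6
  [5→6.5]: (428.5+275.4)/2 × 1.5 = 527.925
  [6.5→6.75]: (275.4+255.5)/2 × 0.25 = 66.3625
  [6.75→10.75]: (255.5+76.1)/2 × 4 = 663.2
  Sum = 4065.7375 ng/mL·h
k_e = ln2 / t½ = 0.693147 / 2.28 = 0.3040 h^-1
Extrapolated tail: C_last / k_e = 76.1 / 0.304 = 250.329
AUC_0→∞ = 4065.7375 + 250.329 = 4316.0665 ng/mL·h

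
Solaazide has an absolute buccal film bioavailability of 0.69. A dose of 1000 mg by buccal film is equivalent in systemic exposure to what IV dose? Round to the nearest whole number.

D_iv = 690 mg

Systemic exposure from an extravascular dose = F × D_ev, so the equivalent IV dose is F × D_ev.
D_iv = F × D_ev = 0.69 × 1000 = 690 mg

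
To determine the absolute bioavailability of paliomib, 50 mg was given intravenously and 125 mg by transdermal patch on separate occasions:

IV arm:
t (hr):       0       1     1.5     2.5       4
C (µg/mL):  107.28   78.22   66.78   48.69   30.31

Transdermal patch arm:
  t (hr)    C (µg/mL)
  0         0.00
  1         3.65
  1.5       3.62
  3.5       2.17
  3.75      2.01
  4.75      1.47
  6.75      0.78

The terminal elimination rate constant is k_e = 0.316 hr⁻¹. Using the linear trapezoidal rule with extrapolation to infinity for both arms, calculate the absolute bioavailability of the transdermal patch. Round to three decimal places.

Trapezoidal AUC_0→4 (IV):
  [0→1]: (107.28+78.22)/2 × 1 = 92.75
  [1→1.5]: (78.22+66.78)/2 × 0.5 = 36.25
  [1.5→2.5]: (66.78+48.69)/2 × 1 = 57.735
  [2.5→4]: (48.69+30.31)/2 × 1.5 = 59.25
  Sum = 245.985 µg/mL·hr
IV tail: 30.31/0.316 = 95.918; AUC_iv,0→∞ = 245.985 + 95.918 = 341.903 µg/mL·hr
Trapezoidal AUC_0→6.75 (transdermal patch):
  [0→1]: (0.00+3.65)/2 × 1 = 1.825
  [1→1.5]: (3.65+3.62)/2 × 0.5 = 1.8175
  [1.5→3.5]: (3.62+2.17)/2 × 2 = 5.79
  [3.5→3.75]: (2.17+2.01)/2 × 0.25 = 0.5225
  [3.75→4.75]: (2.01+1.47)/2 × 1 = 1.74
  [4.75→6.75]: (1.47+0.78)/2 × 2 = 2.25
  Sum = 13.945 µg/mL·hr
transdermal patch tail: 0.78/0.316 = 2.468; AUC_ev,0→∞ = 13.945 + 2.468 = 16.413 µg/mL·hr
F = (AUC_ev/D_ev)/(AUC_iv/D_iv) = (16.413/125)/(341.903/50) = 0.131304/6.83806 = 0.0192

F = 0.019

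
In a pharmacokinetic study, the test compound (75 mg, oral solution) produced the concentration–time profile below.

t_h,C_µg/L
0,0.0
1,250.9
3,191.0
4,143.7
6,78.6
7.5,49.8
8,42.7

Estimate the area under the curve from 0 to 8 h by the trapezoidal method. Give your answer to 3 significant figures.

AUC = 1080 µg/L·h

Trapezoidal AUC_0→8:
  [0→1]: (0.0+250.9)/2 × 1 = 125.45
  [1→3]: (250.9+191.0)/2 × 2 = 441.9
  [3→4]: (191.0+143.7)/2 × 1 = 167.35
  [4→6]: (143.7+78.6)/2 × 2 = 222.3
  [6→7.5]: (78.6+49.8)/2 × 1.5 = 96.3
  [7.5→8]: (49.8+42.7)/2 × 0.5 = 23.125
  Sum = 1076.425 µg/L·h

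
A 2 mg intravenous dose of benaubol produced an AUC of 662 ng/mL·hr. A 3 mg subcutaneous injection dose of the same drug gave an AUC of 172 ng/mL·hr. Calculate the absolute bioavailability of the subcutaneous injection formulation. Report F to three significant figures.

F = (AUC_ev / D_ev) / (AUC_iv / D_iv)
  = (172/3) / (662/2)
  = 57.3333 / 331 = 0.1732

F = 0.173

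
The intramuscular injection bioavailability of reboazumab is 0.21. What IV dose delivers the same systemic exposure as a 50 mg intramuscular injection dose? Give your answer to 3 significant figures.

Systemic exposure from an extravascular dose = F × D_ev, so the equivalent IV dose is F × D_ev.
D_iv = F × D_ev = 0.21 × 50 = 10.5 mg

D_iv = 10.5 mg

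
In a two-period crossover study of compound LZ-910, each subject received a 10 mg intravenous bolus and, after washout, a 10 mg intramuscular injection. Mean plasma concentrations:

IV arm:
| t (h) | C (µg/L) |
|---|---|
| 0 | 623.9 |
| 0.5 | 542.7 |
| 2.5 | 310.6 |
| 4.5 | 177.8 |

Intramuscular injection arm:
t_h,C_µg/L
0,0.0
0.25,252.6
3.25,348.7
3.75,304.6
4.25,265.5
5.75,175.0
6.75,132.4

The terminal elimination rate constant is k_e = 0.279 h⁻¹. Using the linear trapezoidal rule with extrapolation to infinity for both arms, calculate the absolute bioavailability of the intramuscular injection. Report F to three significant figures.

Trapezoidal AUC_0→4.5 (IV):
  [0→0.5]: (623.9+542.7)/2 × 0.5 = 291.65
  [0.5→2.5]: (542.7+310.6)/2 × 2 = 853.3
  [2.5→4.5]: (310.6+177.8)/2 × 2 = 488.4
  Sum = 1633.35 µg/L·h
IV tail: 177.8/0.279 = 637.276; AUC_iv,0→∞ = 1633.35 + 637.276 = 2270.626 µg/L·h
Trapezoidal AUC_0→6.75 (intramuscular injection):
  [0→0.25]: (0.0+252.6)/2 × 0.25 = 31.575
  [0.25→3.25]: (252.6+348.7)/2 × 3 = 901.95
  [3.25→3.75]: (348.7+304.6)/2 × 0.5 = 163.325
  [3.75→4.25]: (304.6+265.5)/2 × 0.5 = 142.525
  [4.25→5.75]: (265.5+175.0)/2 × 1.5 = 330.375
  [5.75→6.75]: (175.0+132.4)/2 × 1 = 153.7
  Sum = 1723.45 µg/L·h
intramuscular injection tail: 132.4/0.279 = 474.552; AUC_ev,0→∞ = 1723.45 + 474.552 = 2198.002 µg/L·h
F = (AUC_ev/D_ev)/(AUC_iv/D_iv) = (2198.002/10)/(2270.626/10) = 219.8002/227.0626 = 0.9680

F = 0.968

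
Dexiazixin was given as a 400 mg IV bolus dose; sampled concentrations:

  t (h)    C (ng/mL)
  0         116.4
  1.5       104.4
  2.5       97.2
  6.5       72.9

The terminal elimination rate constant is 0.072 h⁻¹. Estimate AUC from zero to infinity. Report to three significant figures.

AUC = 1620 ng/mL·h

Trapezoidal AUC_0→6.5:
  [0→1.5]: (116.4+104.4)/2 × 1.5 = 165.6
  [1.5→2.5]: (104.4+97.2)/2 × 1 = 100.8
  [2.5→6.5]: (97.2+72.9)/2 × 4 = 340.2
  Sum = 606.6 ng/mL·h
Extrapolated tail: C_last / k_e = 72.9 / 0.072 = 1012.500
AUC_0→∞ = 606.6 + 1012.500 = 1619.1 ng/mL·h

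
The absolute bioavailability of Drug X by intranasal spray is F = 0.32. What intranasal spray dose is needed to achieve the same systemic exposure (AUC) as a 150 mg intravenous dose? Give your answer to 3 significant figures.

D_intranasal = 469 mg

For equal systemic exposure: F × D_ev = D_iv
D_ev = D_iv / F = 150 / 0.32 = 468.75 mg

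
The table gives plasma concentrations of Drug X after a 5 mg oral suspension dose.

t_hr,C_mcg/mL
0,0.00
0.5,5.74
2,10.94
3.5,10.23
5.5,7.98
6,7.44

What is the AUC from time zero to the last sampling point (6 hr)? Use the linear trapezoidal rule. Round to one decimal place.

AUC = 51.9 mcg/mL·hr

Trapezoidal AUC_0→6:
  [0→0.5]: (0.00+5.74)/2 × 0.5 = 1.435
  [0.5→2]: (5.74+10.94)/2 × 1.5 = 12.51
  [2→3.5]: (10.94+10.23)/2 × 1.5 = 15.8775
  [3.5→5.5]: (10.23+7.98)/2 × 2 = 18.21
  [5.5→6]: (7.98+7.44)/2 × 0.5 = 3.855
  Sum = 51.8875 mcg/mL·hr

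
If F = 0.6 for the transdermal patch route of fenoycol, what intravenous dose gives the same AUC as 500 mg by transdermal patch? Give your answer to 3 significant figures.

D_iv = 300 mg

Systemic exposure from an extravascular dose = F × D_ev, so the equivalent IV dose is F × D_ev.
D_iv = F × D_ev = 0.6 × 500 = 300 mg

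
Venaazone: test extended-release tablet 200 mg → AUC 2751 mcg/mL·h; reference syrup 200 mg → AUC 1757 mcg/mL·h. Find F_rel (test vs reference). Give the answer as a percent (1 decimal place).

F_rel = (AUC_test/D_test) / (AUC_ref/D_ref)
      = (2751/200) / (1757/200)
      = 13.755 / 8.785 = 1.5657 = 156.57%

F_rel = 156.6%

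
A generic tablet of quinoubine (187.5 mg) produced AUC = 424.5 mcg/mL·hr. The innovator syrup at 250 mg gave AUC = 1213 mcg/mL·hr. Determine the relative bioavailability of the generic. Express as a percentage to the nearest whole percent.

F_rel = 47%

F_rel = (AUC_test/D_test) / (AUC_ref/D_ref)
      = (424.5/187.5) / (1213/250)
      = 2.264 / 4.852 = 0.4666 = 46.66%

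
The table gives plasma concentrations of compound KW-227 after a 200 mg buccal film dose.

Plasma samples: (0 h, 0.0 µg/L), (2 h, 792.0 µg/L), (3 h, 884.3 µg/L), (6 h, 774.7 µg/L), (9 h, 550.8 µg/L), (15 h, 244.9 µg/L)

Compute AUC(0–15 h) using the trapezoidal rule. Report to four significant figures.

AUC = 8494 µg/L·h

Trapezoidal AUC_0→15:
  [0→2]: (0.0+792.0)/2 × 2 = 792.0
  [2→3]: (792.0+884.3)/2 × 1 = 838.15
  [3→6]: (884.3+774.7)/2 × 3 = 2488.5
  [6→9]: (774.7+550.8)/2 × 3 = 1988.25
  [9→15]: (550.8+244.9)/2 × 6 = 2387.1
  Sum = 8494.0 µg/L·h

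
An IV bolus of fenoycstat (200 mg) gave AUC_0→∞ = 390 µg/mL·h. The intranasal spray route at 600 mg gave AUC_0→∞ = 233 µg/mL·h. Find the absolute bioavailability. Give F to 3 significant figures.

F = (AUC_ev / D_ev) / (AUC_iv / D_iv)
  = (233/600) / (390/200)
  = 0.388333 / 1.95 = 0.1991

F = 0.199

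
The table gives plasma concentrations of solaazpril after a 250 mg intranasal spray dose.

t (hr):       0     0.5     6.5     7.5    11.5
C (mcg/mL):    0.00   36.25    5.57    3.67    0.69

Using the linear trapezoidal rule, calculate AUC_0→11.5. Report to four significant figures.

Trapezoidal AUC_0→11.5:
  [0→0.5]: (0.00+36.25)/2 × 0.5 = 9.0625
  [0.5→6.5]: (36.25+5.57)/2 × 6 = 125.46
  [6.5→7.5]: (5.57+3.67)/2 × 1 = 4.62
  [7.5→11.5]: (3.67+0.69)/2 × 4 = 8.72
  Sum = 147.8625 mcg/mL·hr

AUC = 147.9 mcg/mL·hr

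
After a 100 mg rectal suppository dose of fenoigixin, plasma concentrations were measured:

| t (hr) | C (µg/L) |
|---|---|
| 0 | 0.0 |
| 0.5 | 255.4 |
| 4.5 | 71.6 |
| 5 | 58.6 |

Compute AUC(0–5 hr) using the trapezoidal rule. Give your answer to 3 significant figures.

Trapezoidal AUC_0→5:
  [0→0.5]: (0.0+255.4)/2 × 0.5 = 63.85
  [0.5→4.5]: (255.4+71.6)/2 × 4 = 654.0
  [4.5→5]: (71.6+58.6)/2 × 0.5 = 32.55
  Sum = 750.4 µg/L·hr

AUC = 750 µg/L·hr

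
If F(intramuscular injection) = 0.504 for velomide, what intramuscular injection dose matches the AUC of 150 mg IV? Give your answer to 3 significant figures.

For equal systemic exposure: F × D_ev = D_iv
D_ev = D_iv / F = 150 / 0.504 = 297.619 mg

D_intramuscular = 298 mg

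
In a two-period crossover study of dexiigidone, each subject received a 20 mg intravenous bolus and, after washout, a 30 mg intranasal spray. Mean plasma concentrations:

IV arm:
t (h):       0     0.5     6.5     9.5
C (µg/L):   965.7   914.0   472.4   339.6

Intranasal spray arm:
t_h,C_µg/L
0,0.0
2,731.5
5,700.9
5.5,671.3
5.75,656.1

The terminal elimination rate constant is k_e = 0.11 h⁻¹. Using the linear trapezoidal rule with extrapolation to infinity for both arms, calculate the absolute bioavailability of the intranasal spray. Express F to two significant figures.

F = 0.70

Trapezoidal AUC_0→9.5 (IV):
  [0→0.5]: (965.7+914.0)/2 × 0.5 = 469.925
  [0.5→6.5]: (914.0+472.4)/2 × 6 = 4159.2
  [6.5→9.5]: (472.4+339.6)/2 × 3 = 1218.0
  Sum = 5847.125 µg/L·h
IV tail: 339.6/0.11 = 3087.273; AUC_iv,0→∞ = 5847.125 + 3087.273 = 8934.398 µg/L·h
Trapezoidal AUC_0→5.75 (intranasal spray):
  [0→2]: (0.0+731.5)/2 × 2 = 731.5
  [2→5]: (731.5+700.9)/2 × 3 = 2148.6
  [5→5.5]: (700.9+671.3)/2 × 0.5 = 343.05
  [5.5→5.75]: (671.3+656.1)/2 × 0.25 = 165.925
  Sum = 3389.075 µg/L·h
intranasal spray tail: 656.1/0.11 = 5964.545; AUC_ev,0→∞ = 3389.075 + 5964.545 = 9353.62 µg/L·h
F = (AUC_ev/D_ev)/(AUC_iv/D_iv) = (9353.62/30)/(8934.398/20) = 311.787/446.7199 = 0.6979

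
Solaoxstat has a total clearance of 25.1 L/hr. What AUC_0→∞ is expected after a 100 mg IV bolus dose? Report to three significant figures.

AUC_0→∞ = Dose_iv / CL
        = 100 / 25.1 = 3.98406 mg/L·hr

AUC = 3.98 mg/L·hr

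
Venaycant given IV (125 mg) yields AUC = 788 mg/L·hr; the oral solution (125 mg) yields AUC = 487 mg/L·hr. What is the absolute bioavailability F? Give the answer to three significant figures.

F = (AUC_ev / D_ev) / (AUC_iv / D_iv)
  = (487/125) / (788/125)
  = 3.896 / 6.304 = 0.6180

F = 0.618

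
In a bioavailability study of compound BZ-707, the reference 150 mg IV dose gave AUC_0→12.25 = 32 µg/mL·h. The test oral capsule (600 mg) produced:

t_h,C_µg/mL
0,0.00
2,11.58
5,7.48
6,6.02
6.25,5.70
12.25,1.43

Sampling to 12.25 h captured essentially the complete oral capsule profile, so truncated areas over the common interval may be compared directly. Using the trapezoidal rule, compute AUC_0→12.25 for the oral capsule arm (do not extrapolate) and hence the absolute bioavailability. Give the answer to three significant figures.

Trapezoidal AUC_0→12.25 (oral capsule):
  [0→2]: (0.00+11.58)/2 × 2 = 11.58
  [2→5]: (11.58+7.48)/2 × 3 = 28.59
  [5→6]: (7.48+6.02)/2 × 1 = 6.75
  [6→6.25]: (6.02+5.70)/2 × 0.25 = 1.465
  [6.25→12.25]: (5.70+1.43)/2 × 6 = 21.39
  Sum = 69.775 µg/mL·h
F = (AUC_ev/D_ev)/(AUC_iv/D_iv) = (69.775/600)/(32/150) = 0.116292/0.213333 = 0.5451

F = 0.545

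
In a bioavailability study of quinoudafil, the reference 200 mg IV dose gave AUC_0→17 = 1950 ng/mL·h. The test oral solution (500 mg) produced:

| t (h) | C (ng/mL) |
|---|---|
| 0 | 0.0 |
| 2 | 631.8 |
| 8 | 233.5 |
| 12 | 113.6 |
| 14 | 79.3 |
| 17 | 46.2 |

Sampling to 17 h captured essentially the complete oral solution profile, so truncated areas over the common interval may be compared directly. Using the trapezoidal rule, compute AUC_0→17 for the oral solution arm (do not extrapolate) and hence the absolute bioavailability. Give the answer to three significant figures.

F = 0.883

Trapezoidal AUC_0→17 (oral solution):
  [0→2]: (0.0+631.8)/2 × 2 = 631.8
  [2→8]: (631.8+233.5)/2 × 6 = 2595.9
  [8→12]: (233.5+113.6)/2 × 4 = 694.2
  [12→14]: (113.6+79.3)/2 × 2 = 192.9
  [14→17]: (79.3+46.2)/2 × 3 = 188.25
  Sum = 4303.05 ng/mL·h
F = (AUC_ev/D_ev)/(AUC_iv/D_iv) = (4303.05/500)/(1950/200) = 8.6061/9.75 = 0.8827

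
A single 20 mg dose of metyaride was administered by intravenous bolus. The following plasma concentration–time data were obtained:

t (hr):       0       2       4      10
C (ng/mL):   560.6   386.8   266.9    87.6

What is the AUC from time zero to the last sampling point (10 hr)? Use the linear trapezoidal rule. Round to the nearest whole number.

AUC = 2665 ng/mL·hr

Trapezoidal AUC_0→10:
  [0→2]: (560.6+386.8)/2 × 2 = 947.4
  [2→4]: (386.8+266.9)/2 × 2 = 653.7
  [4→10]: (266.9+87.6)/2 × 6 = 1063.5
  Sum = 2664.6 ng/mL·hr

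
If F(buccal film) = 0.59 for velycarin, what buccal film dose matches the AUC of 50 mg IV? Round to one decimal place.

For equal systemic exposure: F × D_ev = D_iv
D_ev = D_iv / F = 50 / 0.59 = 84.7458 mg

D_buccal = 84.7 mg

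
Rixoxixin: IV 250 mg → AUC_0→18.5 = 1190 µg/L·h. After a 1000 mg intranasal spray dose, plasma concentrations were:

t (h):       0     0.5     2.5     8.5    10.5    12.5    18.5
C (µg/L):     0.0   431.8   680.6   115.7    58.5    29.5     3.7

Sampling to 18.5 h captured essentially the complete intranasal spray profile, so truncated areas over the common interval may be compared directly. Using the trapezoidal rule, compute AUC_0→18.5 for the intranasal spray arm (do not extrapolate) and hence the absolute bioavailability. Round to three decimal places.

F = 0.834

Trapezoidal AUC_0→18.5 (intranasal spray):
  [0→0.5]: (0.0+431.8)/2 × 0.5 = 107.95
  [0.5→2.5]: (431.8+680.6)/2 × 2 = 1112.4
  [2.5→8.5]: (680.6+115.7)/2 × 6 = 2388.9
  [8.5→10.5]: (115.7+58.5)/2 × 2 = 174.2
  [10.5→12.5]: (58.5+29.5)/2 × 2 = 88.0
  [12.5→18.5]: (29.5+3.7)/2 × 6 = 99.6
  Sum = 3971.05 µg/L·h
F = (AUC_ev/D_ev)/(AUC_iv/D_iv) = (3971.05/1000)/(1190/250) = 3.97105/4.76 = 0.8343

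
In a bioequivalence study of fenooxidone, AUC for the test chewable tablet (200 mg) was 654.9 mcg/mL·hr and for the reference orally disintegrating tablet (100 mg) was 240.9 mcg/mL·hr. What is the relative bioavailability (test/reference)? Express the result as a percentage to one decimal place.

F_rel = 135.9%

F_rel = (AUC_test/D_test) / (AUC_ref/D_ref)
      = (654.9/200) / (240.9/100)
      = 3.2745 / 2.409 = 1.3593 = 135.93%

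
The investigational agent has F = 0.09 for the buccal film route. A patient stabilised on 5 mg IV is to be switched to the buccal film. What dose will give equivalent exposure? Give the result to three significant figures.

For equal systemic exposure: F × D_ev = D_iv
D_ev = D_iv / F = 5 / 0.09 = 55.5556 mg

D_buccal = 55.6 mg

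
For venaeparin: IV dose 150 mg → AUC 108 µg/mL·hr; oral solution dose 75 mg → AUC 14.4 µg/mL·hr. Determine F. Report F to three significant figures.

F = 0.267

F = (AUC_ev / D_ev) / (AUC_iv / D_iv)
  = (14.4/75) / (108/150)
  = 0.192 / 0.72 = 0.2667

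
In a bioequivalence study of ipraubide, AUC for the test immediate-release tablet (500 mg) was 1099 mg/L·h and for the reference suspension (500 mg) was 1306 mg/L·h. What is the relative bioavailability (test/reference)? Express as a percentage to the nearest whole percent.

F_rel = 84%

F_rel = (AUC_test/D_test) / (AUC_ref/D_ref)
      = (1099/500) / (1306/500)
      = 2.198 / 2.612 = 0.8415 = 84.15%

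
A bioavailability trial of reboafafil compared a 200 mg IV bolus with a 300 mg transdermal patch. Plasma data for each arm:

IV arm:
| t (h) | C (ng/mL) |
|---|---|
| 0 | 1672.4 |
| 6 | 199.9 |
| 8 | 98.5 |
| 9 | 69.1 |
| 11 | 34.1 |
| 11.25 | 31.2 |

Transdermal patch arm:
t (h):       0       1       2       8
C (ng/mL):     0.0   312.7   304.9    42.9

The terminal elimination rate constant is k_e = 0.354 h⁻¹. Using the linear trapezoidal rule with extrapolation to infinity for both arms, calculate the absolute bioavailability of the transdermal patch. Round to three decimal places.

Trapezoidal AUC_0→11.25 (IV):
  [0→6]: (1672.4+199.9)/2 × 6 = 5616.9
  [6→8]: (199.9+98.5)/2 × 2 = 298.4
  [8→9]: (98.5+69.1)/2 × 1 = 83.8
  [9→11]: (69.1+34.1)/2 × 2 = 103.2
  [11→11.25]: (34.1+31.2)/2 × 0.25 = 8.1625
  Sum = 6110.4625 ng/mL·h
IV tail: 31.2/0.354 = 88.136; AUC_iv,0→∞ = 6110.4625 + 88.136 = 6198.5985 ng/mL·h
Trapezoidal AUC_0→8 (transdermal patch):
  [0→1]: (0.0+312.7)/2 × 1 = 156.35
  [1→2]: (312.7+304.9)/2 × 1 = 308.8
  [2→8]: (304.9+42.9)/2 × 6 = 1043.4
  Sum = 1508.55 ng/mL·h
transdermal patch tail: 42.9/0.354 = 121.186; AUC_ev,0→∞ = 1508.55 + 121.186 = 1629.736 ng/mL·h
F = (AUC_ev/D_ev)/(AUC_iv/D_iv) = (1629.736/300)/(6198.5985/200) = 5.43245/30.993 = 0.1753

F = 0.175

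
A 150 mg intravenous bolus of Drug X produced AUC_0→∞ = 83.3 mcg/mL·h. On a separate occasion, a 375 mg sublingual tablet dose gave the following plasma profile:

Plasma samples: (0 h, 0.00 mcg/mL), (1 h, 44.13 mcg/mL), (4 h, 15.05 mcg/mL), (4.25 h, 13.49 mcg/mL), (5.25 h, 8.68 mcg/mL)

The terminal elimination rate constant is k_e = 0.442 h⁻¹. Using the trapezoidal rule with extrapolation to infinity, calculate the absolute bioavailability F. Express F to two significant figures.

Trapezoidal AUC_0→5.25 (sublingual tablet):
  [0→1]: (0.00+44.13)/2 × 1 = 22.065
  [1→4]: (44.13+15.05)/2 × 3 = 88.77
  [4→4.25]: (15.05+13.49)/2 × 0.25 = 3.5675
  [4.25→5.25]: (13.49+8.68)/2 × 1 = 11.085
  Sum = 125.4875 mcg/mL·h
Tail: C_last/k_e = 8.68/0.442 = 19.638
AUC_0→∞ (sublingual tablet) = 125.4875 + 19.638 = 145.1255 mcg/mL·h
F = (AUC_ev/D_ev)/(AUC_iv/D_iv) = (145.1255/375)/(83.3/150) = 0.387001/0.555333 = 0.6969

F = 0.70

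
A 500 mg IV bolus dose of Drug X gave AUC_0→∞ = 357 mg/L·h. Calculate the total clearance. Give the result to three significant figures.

CL = 1.40 L/h

CL = Dose_iv / AUC_0→∞
   = 500 / 357 = 1.40056 L/h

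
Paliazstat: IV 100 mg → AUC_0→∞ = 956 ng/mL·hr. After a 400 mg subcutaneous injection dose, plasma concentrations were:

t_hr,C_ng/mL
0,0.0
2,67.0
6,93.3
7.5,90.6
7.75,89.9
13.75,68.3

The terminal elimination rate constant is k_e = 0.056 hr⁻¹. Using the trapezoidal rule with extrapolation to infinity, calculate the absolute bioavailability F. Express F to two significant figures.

Trapezoidal AUC_0→13.75 (subcutaneous injection):
  [0→2]: (0.0+67.0)/2 × 2 = 67.0
  [2→6]: (67.0+93.3)/2 × 4 = 320.6
  [6→7.5]: (93.3+90.6)/2 × 1.5 = 137.925
  [7.5→7.75]: (90.6+89.9)/2 × 0.25 = 22.5625
  [7.75→13.75]: (89.9+68.3)/2 × 6 = 474.6
  Sum = 1022.6875 ng/mL·hr
Tail: C_last/k_e = 68.3/0.056 = 1219.643
AUC_0→∞ (subcutaneous injection) = 1022.6875 + 1219.643 = 2242.3305 ng/mL·hr
F = (AUC_ev/D_ev)/(AUC_iv/D_iv) = (2242.3305/400)/(956/100) = 5.60583/9.56 = 0.5864

F = 0.59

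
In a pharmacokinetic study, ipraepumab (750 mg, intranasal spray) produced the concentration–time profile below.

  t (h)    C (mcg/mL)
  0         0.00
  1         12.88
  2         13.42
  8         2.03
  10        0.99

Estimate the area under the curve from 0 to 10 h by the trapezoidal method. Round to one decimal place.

Trapezoidal AUC_0→10:
  [0→1]: (0.00+12.88)/2 × 1 = 6.44
  [1→2]: (12.88+13.42)/2 × 1 = 13.15
  [2→8]: (13.42+2.03)/2 × 6 = 46.35
  [8→10]: (2.03+0.99)/2 × 2 = 3.02
  Sum = 68.96 mcg/mL·h

AUC = 69.0 mcg/mL·h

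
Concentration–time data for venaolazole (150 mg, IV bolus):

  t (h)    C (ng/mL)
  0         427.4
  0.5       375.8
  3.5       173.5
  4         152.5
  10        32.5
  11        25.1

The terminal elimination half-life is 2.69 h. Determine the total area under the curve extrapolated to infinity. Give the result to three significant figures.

AUC = 1790 ng/mL·h

Trapezoidal AUC_0→11:
  [0→0.5]: (427.4+375.8)/2 × 0.5 = 200.8
  [0.5→3.5]: (375.8+173.5)/2 × 3 = 823.95
  [3.5→4]: (173.5+152.5)/2 × 0.5 = 81.5
  [4→10]: (152.5+32.5)/2 × 6 = 555.0
  [10→11]: (32.5+25.1)/2 × 1 = 28.8
  Sum = 1690.05 ng/mL·h
k_e = ln2 / t½ = 0.693147 / 2.69 = 0.2577 h^-1
Extrapolated tail: C_last / k_e = 25.1 / 0.2577 = 97.400
AUC_0→∞ = 1690.05 + 97.400 = 1787.45 ng/mL·h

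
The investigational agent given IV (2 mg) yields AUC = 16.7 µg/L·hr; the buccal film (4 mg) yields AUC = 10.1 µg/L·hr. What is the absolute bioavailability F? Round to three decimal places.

F = 0.302

F = (AUC_ev / D_ev) / (AUC_iv / D_iv)
  = (10.1/4) / (16.7/2)
  = 2.525 / 8.35 = 0.3024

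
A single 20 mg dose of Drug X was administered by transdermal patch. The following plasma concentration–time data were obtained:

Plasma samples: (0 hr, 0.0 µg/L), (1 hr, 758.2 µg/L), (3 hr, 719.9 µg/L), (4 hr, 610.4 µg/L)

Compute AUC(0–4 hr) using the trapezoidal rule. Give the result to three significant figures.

AUC = 2520 µg/L·hr

Trapezoidal AUC_0→4:
  [0→1]: (0.0+758.2)/2 × 1 = 379.1
  [1→3]: (758.2+719.9)/2 × 2 = 1478.1
  [3→4]: (719.9+610.4)/2 × 1 = 665.15
  Sum = 2522.35 µg/L·hr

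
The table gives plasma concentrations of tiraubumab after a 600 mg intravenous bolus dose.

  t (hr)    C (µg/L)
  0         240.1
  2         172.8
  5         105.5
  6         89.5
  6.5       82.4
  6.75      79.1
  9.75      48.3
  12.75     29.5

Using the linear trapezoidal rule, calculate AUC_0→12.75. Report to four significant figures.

Trapezoidal AUC_0→12.75:
  [0→2]: (240.1+172.8)/2 × 2 = 412.9
  [2→5]: (172.8+105.5)/2 × 3 = 417.45
  [5→6]: (105.5+89.5)/2 × 1 = 97.5
  [6→6.5]: (89.5+82.4)/2 × 0.5 = 42.975
  [6.5→6.75]: (82.4+79.1)/2 × 0.25 = 20.1875
  [6.75→9.75]: (79.1+48.3)/2 × 3 = 191.1
  [9.75→12.75]: (48.3+29.5)/2 × 3 = 116.7
  Sum = 1298.8125 µg/L·hr

AUC = 1299 µg/L·hr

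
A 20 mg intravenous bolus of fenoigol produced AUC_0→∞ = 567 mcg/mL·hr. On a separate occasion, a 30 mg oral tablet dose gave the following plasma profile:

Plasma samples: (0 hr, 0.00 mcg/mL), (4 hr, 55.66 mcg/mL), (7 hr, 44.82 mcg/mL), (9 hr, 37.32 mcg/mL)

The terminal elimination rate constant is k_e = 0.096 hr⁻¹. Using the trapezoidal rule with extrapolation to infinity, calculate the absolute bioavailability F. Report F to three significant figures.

F = 0.862

Trapezoidal AUC_0→9 (oral tablet):
  [0→4]: (0.00+55.66)/2 × 4 = 111.32
  [4→7]: (55.66+44.82)/2 × 3 = 150.72
  [7→9]: (44.82+37.32)/2 × 2 = 82.14
  Sum = 344.18 mcg/mL·hr
Tail: C_last/k_e = 37.32/0.096 = 388.750
AUC_0→∞ (oral tablet) = 344.18 + 388.750 = 732.93 mcg/mL·hr
F = (AUC_ev/D_ev)/(AUC_iv/D_iv) = (732.93/30)/(567/20) = 24.431/28.35 = 0.8618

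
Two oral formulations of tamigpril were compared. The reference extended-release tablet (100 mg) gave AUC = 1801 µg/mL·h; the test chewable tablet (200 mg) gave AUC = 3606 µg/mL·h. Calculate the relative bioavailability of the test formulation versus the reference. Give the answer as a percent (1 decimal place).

F_rel = (AUC_test/D_test) / (AUC_ref/D_ref)
      = (3606/200) / (1801/100)
      = 18.03 / 18.01 = 1.0011 = 100.11%

F_rel = 100.1%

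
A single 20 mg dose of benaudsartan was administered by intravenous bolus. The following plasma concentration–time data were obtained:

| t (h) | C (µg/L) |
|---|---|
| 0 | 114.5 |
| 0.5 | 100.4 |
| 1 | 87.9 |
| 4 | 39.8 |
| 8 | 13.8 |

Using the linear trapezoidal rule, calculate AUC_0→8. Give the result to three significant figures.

Trapezoidal AUC_0→8:
  [0→0.5]: (114.5+100.4)/2 × 0.5 = 53.725
  [0.5→1]: (100.4+87.9)/2 × 0.5 = 47.075
  [1→4]: (87.9+39.8)/2 × 3 = 191.55
  [4→8]: (39.8+13.8)/2 × 4 = 107.2
  Sum = 399.55 µg/L·h

AUC = 400 µg/L·h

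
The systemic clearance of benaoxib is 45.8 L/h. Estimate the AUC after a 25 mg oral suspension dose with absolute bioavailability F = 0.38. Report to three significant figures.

AUC_0→∞ = F × Dose / CL
        = 0.38 × 25 / 45.8 = 0.207424 mg/L·h

AUC = 0.207 mg/L·h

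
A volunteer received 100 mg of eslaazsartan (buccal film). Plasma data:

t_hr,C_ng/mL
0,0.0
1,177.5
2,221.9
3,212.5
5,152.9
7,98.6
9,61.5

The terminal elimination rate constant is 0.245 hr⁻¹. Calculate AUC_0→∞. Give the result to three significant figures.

Trapezoidal AUC_0→9:
  [0→1]: (0.0+177.5)/2 × 1 = 88.75
  [1→2]: (177.5+221.9)/2 × 1 = 199.7
  [2→3]: (221.9+212.5)/2 × 1 = 217.2
  [3→5]: (212.5+152.9)/2 × 2 = 365.4
  [5→7]: (152.9+98.6)/2 × 2 = 251.5
  [7→9]: (98.6+61.5)/2 × 2 = 160.1
  Sum = 1282.65 ng/mL·hr
Extrapolated tail: C_last / k_e = 61.5 / 0.245 = 251.020
AUC_0→∞ = 1282.65 + 251.020 = 1533.67 ng/mL·hr

AUC = 1530 ng/mL·hr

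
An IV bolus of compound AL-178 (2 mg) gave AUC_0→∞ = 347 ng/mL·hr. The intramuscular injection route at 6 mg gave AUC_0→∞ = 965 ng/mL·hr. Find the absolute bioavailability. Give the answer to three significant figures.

F = (AUC_ev / D_ev) / (AUC_iv / D_iv)
  = (965/6) / (347/2)
  = 160.833 / 173.5 = 0.9270

F = 0.927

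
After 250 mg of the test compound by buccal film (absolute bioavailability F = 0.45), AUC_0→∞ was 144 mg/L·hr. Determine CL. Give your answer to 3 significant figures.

CL = F × Dose / AUC_0→∞
   = 0.45 × 250 / 144 = 0.78125 L/hr

CL = 0.781 L/hr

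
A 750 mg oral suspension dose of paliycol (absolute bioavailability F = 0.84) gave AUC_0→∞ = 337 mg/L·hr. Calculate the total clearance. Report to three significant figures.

CL = 1.87 L/hr

CL = F × Dose / AUC_0→∞
   = 0.84 × 750 / 337 = 1.86944 L/hr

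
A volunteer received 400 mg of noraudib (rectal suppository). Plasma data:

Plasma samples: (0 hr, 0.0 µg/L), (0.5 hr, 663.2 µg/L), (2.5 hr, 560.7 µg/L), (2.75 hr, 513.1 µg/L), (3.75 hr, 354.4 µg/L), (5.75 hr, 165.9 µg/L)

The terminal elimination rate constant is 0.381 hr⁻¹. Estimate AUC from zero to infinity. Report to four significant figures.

AUC = 2913 µg/L·hr

Trapezoidal AUC_0→5.75:
  [0→0.5]: (0.0+663.2)/2 × 0.5 = 165.8
  [0.5→2.5]: (663.2+560.7)/2 × 2 = 1223.9
  [2.5→2.75]: (560.7+513.1)/2 × 0.25 = 134.225
  [2.75→3.75]: (513.1+354.4)/2 × 1 = 433.75
  [3.75→5.75]: (354.4+165.9)/2 × 2 = 520.3
  Sum = 2477.975 µg/L·hr
Extrapolated tail: C_last / k_e = 165.9 / 0.381 = 435.433
AUC_0→∞ = 2477.975 + 435.433 = 2913.408 µg/L·hr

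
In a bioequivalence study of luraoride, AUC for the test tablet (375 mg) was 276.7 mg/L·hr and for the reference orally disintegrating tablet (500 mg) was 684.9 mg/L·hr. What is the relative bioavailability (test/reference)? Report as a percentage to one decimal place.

F_rel = (AUC_test/D_test) / (AUC_ref/D_ref)
      = (276.7/375) / (684.9/500)
      = 0.737867 / 1.3698 = 0.5387 = 53.87%

F_rel = 53.9%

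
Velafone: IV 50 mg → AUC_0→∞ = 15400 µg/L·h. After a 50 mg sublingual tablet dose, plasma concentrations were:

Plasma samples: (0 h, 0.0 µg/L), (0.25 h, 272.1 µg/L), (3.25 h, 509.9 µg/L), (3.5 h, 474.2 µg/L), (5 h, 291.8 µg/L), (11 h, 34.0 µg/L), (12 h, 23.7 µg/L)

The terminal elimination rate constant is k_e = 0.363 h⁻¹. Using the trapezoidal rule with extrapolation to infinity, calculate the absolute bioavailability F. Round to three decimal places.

Trapezoidal AUC_0→12 (sublingual tablet):
  [0→0.25]: (0.0+272.1)/2 × 0.25 = 34.0125
  [0.25→3.25]: (272.1+509.9)/2 × 3 = 1173.0
  [3.25→3.5]: (509.9+474.2)/2 × 0.25 = 123.0125
  [3.5→5]: (474.2+291.8)/2 × 1.5 = 574.5
  [5→11]: (291.8+34.0)/2 × 6 = 977.4
  [11→12]: (34.0+23.7)/2 × 1 = 28.85
  Sum = 2910.775 µg/L·h
Tail: C_last/k_e = 23.7/0.363 = 65.289
AUC_0→∞ (sublingual tablet) = 2910.775 + 65.289 = 2976.064 µg/L·h
F = (AUC_ev/D_ev)/(AUC_iv/D_iv) = (2976.064/50)/(15400/50) = 59.52128/308 = 0.1933

F = 0.193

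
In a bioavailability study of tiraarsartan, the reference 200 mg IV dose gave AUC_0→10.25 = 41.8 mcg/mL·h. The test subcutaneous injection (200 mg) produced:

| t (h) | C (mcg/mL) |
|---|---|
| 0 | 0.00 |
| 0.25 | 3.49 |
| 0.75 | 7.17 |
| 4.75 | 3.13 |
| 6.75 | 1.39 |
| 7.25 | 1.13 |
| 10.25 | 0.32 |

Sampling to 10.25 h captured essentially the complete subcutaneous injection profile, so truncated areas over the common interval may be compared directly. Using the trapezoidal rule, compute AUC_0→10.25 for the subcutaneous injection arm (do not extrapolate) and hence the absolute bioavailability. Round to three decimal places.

Trapezoidal AUC_0→10.25 (subcutaneous injection):
  [0→0.25]: (0.00+3.49)/2 × 0.25 = 0.43625
  [0.25→0.75]: (3.49+7.17)/2 × 0.5 = 2.665
  [0.75→4.75]: (7.17+3.13)/2 × 4 = 20.6
  [4.75→6.75]: (3.13+1.39)/2 × 2 = 4.52
  [6.75→7.25]: (1.39+1.13)/2 × 0.5 = 0.63
  [7.25→10.25]: (1.13+0.32)/2 × 3 = 2.175
  Sum = 31.02625 mcg/mL·h
F = (AUC_ev/D_ev)/(AUC_iv/D_iv) = (31.02625/200)/(41.8/200) = 0.15513125/0.209 = 0.7423

F = 0.742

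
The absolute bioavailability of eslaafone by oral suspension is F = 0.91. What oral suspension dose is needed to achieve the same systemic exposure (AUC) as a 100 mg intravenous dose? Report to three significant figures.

D_oral = 110 mg

For equal systemic exposure: F × D_ev = D_iv
D_ev = D_iv / F = 100 / 0.91 = 109.89 mg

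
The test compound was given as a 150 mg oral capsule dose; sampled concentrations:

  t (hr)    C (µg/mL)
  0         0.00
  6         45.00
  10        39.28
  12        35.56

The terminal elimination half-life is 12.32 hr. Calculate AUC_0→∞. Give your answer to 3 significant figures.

Trapezoidal AUC_0→12:
  [0→6]: (0.00+45.00)/2 × 6 = 135.0
  [6→10]: (45.00+39.28)/2 × 4 = 168.56
  [10→12]: (39.28+35.56)/2 × 2 = 74.84
  Sum = 378.4 µg/mL·hr
k_e = ln2 / t½ = 0.693147 / 12.32 = 0.0563 hr^-1
Extrapolated tail: C_last / k_e = 35.56 / 0.0563 = 631.616
AUC_0→∞ = 378.4 + 631.616 = 1010.016 µg/mL·hr

AUC = 1010 µg/mL·hr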